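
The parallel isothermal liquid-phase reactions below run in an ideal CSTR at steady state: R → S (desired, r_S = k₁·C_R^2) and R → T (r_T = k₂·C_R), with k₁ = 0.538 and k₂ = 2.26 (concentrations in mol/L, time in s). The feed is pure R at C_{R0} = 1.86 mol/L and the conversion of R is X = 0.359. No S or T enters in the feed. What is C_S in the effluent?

Exit C_R = C_{R0}(1−X) = 1.86×0.641 = 1.192 mol/L.
Rates in a CSTR are evaluated at the outlet concentration: r_S = 0.538×1.192^2 = 0.7648, r_T = 2.26×1.192 = 2.695.
Fraction of consumed R going to S: r_S/(r_S+r_T) = 0.2211.
C_S = 0.2211·C_{R0}·X = 0.2211×1.86×0.359 = 0.148 mol/L.

0.148 mol/L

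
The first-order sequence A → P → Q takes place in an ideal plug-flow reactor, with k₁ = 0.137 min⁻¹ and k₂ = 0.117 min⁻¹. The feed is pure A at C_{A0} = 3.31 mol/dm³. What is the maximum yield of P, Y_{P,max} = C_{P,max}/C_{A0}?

For a first-order series the maximum intermediate yield is C_{P,max}/C_{A0} = (k₁/k₂)^[k₂/(k₂−k₁)].
= (0.137/0.117)^(0.117/(0.117−0.137)) = (1.171)^(-5.850) = 0.3973.

0.397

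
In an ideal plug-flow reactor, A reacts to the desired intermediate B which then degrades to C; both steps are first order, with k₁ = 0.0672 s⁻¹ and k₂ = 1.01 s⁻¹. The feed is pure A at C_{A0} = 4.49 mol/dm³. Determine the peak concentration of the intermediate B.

At the optimum, C_{B,max}/C_{A0} = (k₁/k₂)^[k₂/(k₂−k₁)].
= (0.0672/1.01)^(1.01/(1.01−0.0672)) = (0.06653)^(1.071) = 0.05485.
C_{B,max} = 0.05485×4.49 = 0.246 mol/dm³.

0.246 mol/dm³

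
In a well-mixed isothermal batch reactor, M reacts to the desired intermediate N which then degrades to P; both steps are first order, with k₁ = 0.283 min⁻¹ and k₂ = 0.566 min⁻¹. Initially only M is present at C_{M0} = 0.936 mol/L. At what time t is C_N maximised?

2.45 min

For first-order series the maximum of C_N occurs at t_opt = ln(k₂/k₁)/(k₂−k₁).
= ln(0.566/0.283)/(0.566−0.283) = ln(2.000)/0.2830 = 0.6931/0.2830 = 2.45 min.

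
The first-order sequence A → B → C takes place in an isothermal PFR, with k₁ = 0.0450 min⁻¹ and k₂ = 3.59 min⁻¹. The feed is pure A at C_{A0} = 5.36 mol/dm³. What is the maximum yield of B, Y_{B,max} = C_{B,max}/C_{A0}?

At the optimum, C_{B,max}/C_{A0} = (k₁/k₂)^[k₂/(k₂−k₁)].
= (0.0450/3.59)^(3.59/(3.59−0.0450)) = (0.01253)^(1.013) = 0.01186.

0.0119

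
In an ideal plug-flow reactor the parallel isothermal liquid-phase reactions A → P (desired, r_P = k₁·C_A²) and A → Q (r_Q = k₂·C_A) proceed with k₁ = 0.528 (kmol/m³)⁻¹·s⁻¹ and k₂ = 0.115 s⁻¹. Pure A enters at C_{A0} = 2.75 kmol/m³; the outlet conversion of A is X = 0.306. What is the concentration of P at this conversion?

0.769 kmol/m³

C_A = C_{A0}(1−X) = 1.908 kmol/m³.
Along a PFR/batch, dC_Q/dC_A = −r_Q/(r_P+r_Q) = −k₂/(k₂+k₁·C_A).
Integrating from C_{A0} to C_A: C_Q = (0.115/0.528)·ln[(0.115+0.528·2.75)/(0.115+0.528·1.91)] = 0.2178·ln(1.567/1.123) = 0.07262 kmol/m³.
Then C_P = (C_{A0}−C_A) − C_Q = 0.8415 − 0.07262 = 0.7689 kmol/m³.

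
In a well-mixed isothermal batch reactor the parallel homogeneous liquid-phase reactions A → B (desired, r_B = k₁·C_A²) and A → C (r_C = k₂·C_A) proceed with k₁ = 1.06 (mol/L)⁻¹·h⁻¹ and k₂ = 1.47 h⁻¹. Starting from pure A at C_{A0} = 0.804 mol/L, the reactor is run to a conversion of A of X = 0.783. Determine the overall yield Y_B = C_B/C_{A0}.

0.199

C_A = C_{A0}(1−X) = 0.1745 mol/L.
Along a PFR/batch, dC_C/dC_A = −r_C/(r_B+r_C) = −k₂/(k₂+k₁·C_A).
Integrating from C_{A0} to C_A: C_C = (1.47/1.06)·ln[(1.47+1.06·0.804)/(1.47+1.06·0.174)] = 1.387·ln(2.322/1.655) = 0.4698 mol/L.
Then C_B = (C_{A0}−C_A) − C_C = 0.6295 − 0.4698 = 0.1597 mol/L.
Y_B = C_B/C_{A0} = 0.1597/0.804 = 0.199.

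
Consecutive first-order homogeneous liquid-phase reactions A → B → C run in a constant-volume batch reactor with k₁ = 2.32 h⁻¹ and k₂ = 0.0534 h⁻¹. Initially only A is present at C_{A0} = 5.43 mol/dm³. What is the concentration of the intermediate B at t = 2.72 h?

For first-order series with pure A initially, C_B(t) = k₁C_{A0}/(k₂−k₁)·(e^(−k₁t) − e^(−k₂t)).
e^(−k₁t) = e^(−2.32×2.72) = e^(−6.310) = 0.001817; e^(−k₂t) = e^(−0.1452) = 0.8648.
C_B = 2.32×5.43/(0.0534−2.32) × (0.001817−0.8648) = (-5.558)×(-0.8630) = 4.796 mol/dm³.

4.80 mol/dm³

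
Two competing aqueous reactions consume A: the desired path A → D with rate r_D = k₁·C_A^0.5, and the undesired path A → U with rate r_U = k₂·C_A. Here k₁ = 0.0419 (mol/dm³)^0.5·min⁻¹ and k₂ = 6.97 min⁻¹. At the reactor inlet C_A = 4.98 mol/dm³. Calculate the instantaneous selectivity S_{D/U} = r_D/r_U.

S_{D/U} = r_D/r_U = (k₁·C_A^0.5)/(k₂·C_A) = (k₁/k₂)·C_A^-0.5.
= (0.0419×4.980^0.5) / (6.97×4.980) = 0.09350/34.71 = 0.00269.

0.00269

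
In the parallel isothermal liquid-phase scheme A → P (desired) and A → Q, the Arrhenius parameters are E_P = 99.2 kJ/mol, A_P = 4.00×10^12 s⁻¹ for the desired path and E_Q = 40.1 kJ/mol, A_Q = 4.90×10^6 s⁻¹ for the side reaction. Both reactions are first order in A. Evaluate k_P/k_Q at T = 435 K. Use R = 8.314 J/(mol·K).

0.0653

With equal orders, S_{P/Q} = k_P/k_Q = (A_P/A_Q)·exp[(E_Q−E_P)/(RT)].
(E_Q−E_P)/(RT) = (40.1−99.2)×10³/(8.314×435) = -59100/3617 = -16.34.
k_P/k_Q = (4.00×10^12/4.90×10^6)·exp(-16.34) = 8.163×10^5 × 7.999×10^-8 = 0.0653.
Since E_P > E_Q, raising the temperature improves selectivity toward P.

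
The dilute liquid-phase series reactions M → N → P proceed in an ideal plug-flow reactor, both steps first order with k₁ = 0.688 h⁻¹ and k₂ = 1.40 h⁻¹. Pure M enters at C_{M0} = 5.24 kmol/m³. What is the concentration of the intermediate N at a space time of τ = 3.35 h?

0.459 kmol/m³

Solving the coupled first-order balances gives C_N(τ) = [k₁/(k₂−k₁)]·C_{M0}·(e^(−k₁τ) − e^(−k₂τ)).
e^(−k₁τ) = e^(−0.688×3.35) = e^(−2.305) = 0.09978; e^(−k₂τ) = e^(−4.690) = 0.009187.
C_N = 0.688×5.24/(1.40−0.688) × (0.09978−0.009187) = 5.063×0.09059 = 0.4587 kmol/m³.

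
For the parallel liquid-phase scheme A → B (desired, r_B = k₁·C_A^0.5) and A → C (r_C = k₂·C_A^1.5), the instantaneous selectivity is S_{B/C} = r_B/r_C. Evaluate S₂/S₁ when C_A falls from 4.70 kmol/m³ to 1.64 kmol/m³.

S_{B/C} = (k₁/k₂)·C_A⁻¹, so S₂/S₁ = (C_{A,2}/C_{A,1})⁻¹.
= 4.70/1.64 = 2.87.

2.87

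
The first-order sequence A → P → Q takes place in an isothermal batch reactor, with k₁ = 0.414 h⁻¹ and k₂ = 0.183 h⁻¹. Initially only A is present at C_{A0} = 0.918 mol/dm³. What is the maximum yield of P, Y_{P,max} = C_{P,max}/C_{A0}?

For a first-order series the maximum intermediate yield is C_{P,max}/C_{A0} = (k₁/k₂)^[k₂/(k₂−k₁)].
= (0.414/0.183)^(0.183/(0.183−0.414)) = (2.262)^(-0.7922) = 0.5237.

0.524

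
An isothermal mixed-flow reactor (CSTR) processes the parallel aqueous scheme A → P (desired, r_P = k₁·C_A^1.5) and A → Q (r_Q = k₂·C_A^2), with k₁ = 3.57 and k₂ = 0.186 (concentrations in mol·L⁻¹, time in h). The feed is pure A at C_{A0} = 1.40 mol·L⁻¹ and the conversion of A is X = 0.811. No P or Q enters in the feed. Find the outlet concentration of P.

1.11 mol·L⁻¹

Exit C_A = C_{A0}(1−X) = 1.40×0.189 = 0.2646 mol·L⁻¹.
A CSTR operates uniformly at the exit composition, giving r_P = 0.4859 and r_Q = 0.01302 (each k·C_A^n at C_A = 0.2646).
Fraction of consumed A going to P: r_P/(r_P+r_Q) = 0.9739.
C_P = 0.9739·C_{A0}·X = 0.9739×1.40×0.811 = 1.11 mol·L⁻¹.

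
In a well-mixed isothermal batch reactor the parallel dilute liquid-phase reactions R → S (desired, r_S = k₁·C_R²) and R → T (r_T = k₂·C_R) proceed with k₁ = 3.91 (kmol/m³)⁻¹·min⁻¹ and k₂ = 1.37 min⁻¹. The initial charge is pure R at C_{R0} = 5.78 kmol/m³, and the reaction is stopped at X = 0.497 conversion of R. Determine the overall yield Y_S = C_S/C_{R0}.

0.459

C_R = C_{R0}(1−X) = 2.907 kmol/m³.
Along a PFR/batch, dC_T/dC_R = −r_T/(r_S+r_T) = −k₂/(k₂+k₁·C_R).
Integrating from C_{R0} to C_R: C_T = (1.37/3.91)·ln[(1.37+3.91·5.78)/(1.37+3.91·2.91)] = 0.3504·ln(23.97/12.74) = 0.2215 kmol/m³.
Then C_S = (C_{R0}−C_R) − C_T = 2.873 − 0.2215 = 2.651 kmol/m³.
Y_S = C_S/C_{R0} = 2.651/5.78 = 0.459.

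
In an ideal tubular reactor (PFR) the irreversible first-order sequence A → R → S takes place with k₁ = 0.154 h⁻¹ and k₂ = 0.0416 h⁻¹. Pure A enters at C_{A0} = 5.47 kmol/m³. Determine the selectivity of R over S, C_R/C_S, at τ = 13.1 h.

2.40

For first-order series with pure A initially, C_R(τ) = k₁C_{A0}/(k₂−k₁)·(e^(−k₁τ) − e^(−k₂τ)).
e^(−k₁τ) = e^(−0.154×13.1) = e^(−2.017) = 0.1330; e^(−k₂τ) = e^(−0.5450) = 0.5799.
C_R = 0.154×5.47/(0.0416−0.154) × (0.1330−0.5799) = (-7.494)×(-0.4469) = 3.349 kmol/m³.
C_A = C_{A0}e^(−k₁τ) = 0.7275 kmol/m³, so C_S = C_{A0}−C_A−C_R = 1.393 kmol/m³; C_R/C_S = 2.40.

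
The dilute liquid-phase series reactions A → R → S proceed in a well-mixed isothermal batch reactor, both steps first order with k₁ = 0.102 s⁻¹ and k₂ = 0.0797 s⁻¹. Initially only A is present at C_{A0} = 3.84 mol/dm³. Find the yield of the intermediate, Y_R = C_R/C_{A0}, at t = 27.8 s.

0.231

The intermediate concentration in a first-order A→B→C sequence is C_R = k₁C_{A0}(e^(−k₁t) − e^(−k₂t))/(k₂−k₁).
e^(−k₁t) = e^(−0.102×27.8) = e^(−2.836) = 0.05868; e^(−k₂t) = e^(−2.216) = 0.1091.
C_R = 0.102×3.84/(0.0797−0.102) × (0.05868−0.1091) = (-17.56)×(-0.05040) = 0.8852 mol/dm³.
Y_R = C_R/C_{A0} = 0.8852/3.84 = 0.231.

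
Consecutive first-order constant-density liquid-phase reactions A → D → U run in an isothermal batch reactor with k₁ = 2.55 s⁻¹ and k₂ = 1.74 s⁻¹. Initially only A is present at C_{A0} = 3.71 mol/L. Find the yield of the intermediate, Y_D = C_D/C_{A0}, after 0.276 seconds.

0.390

For first-order series with pure A initially, C_D(t) = k₁C_{A0}/(k₂−k₁)·(e^(−k₁t) − e^(−k₂t)).
e^(−k₁t) = e^(−2.55×0.276) = e^(−0.7038) = 0.4947; e^(−k₂t) = e^(−0.4802) = 0.6186.
C_D = 2.55×3.71/(1.74−2.55) × (0.4947−0.6186) = (-11.68)×(-0.1239) = 1.447 mol/L.
Y_D = C_D/C_{A0} = 1.447/3.71 = 0.390.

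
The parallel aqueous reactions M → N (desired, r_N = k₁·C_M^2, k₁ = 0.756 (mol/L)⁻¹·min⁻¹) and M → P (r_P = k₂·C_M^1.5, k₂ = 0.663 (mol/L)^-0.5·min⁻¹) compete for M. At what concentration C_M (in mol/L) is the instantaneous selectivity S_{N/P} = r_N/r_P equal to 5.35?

22.0 mol/L

S_{N/P} = (k₁/k₂)·C_M^0.5 ⇒ C_M = (S·k₂/k₁)^(2).
= (5.35×0.663/0.756)^(2) = (4.692)^(2) = 22.0 mol/L.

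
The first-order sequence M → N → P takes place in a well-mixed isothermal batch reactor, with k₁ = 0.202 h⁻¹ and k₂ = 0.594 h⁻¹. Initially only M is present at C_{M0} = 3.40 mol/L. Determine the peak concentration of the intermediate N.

0.663 mol/L

At the optimum, C_{N,max}/C_{M0} = (k₁/k₂)^[k₂/(k₂−k₁)].
= (0.202/0.594)^(0.594/(0.594−0.202)) = (0.3401)^(1.515) = 0.1951.
C_{N,max} = 0.1951×3.40 = 0.663 mol/L.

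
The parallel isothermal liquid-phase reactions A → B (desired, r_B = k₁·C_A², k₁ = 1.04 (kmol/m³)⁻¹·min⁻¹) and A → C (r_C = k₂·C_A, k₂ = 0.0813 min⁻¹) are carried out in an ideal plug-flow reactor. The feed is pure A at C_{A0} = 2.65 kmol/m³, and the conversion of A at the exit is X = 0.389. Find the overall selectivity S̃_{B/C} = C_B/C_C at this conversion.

C_A = C_{A0}(1−X) = 1.619 kmol/m³.
Along a PFR/batch, dC_C/dC_A = −r_C/(r_B+r_C) = −k₂/(k₂+k₁·C_A).
Integrating from C_{A0} to C_A: C_C = (0.0813/1.04)·ln[(0.0813+1.04·2.65)/(0.0813+1.04·1.62)] = 0.07817·ln(2.837/1.765) = 0.03710 kmol/m³.
Then C_B = (C_{A0}−C_A) − C_C = 1.031 − 0.03710 = 0.9938 kmol/m³.
S̃_{B/C} = C_B/C_C = 0.9938/0.03710 = 26.8.

26.8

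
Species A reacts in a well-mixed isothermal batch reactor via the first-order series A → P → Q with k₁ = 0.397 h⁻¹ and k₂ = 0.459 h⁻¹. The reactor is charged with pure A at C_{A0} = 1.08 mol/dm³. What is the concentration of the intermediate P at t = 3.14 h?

0.352 mol/dm³

The intermediate concentration in a first-order A→B→C sequence is C_P = k₁C_{A0}(e^(−k₁t) − e^(−k₂t))/(k₂−k₁).
e^(−k₁t) = e^(−0.397×3.14) = e^(−1.247) = 0.2875; e^(−k₂t) = e^(−1.441) = 0.2366.
C_P = 0.397×1.08/(0.459−0.397) × (0.2875−0.2366) = 6.915×0.05086 = 0.3517 mol/dm³.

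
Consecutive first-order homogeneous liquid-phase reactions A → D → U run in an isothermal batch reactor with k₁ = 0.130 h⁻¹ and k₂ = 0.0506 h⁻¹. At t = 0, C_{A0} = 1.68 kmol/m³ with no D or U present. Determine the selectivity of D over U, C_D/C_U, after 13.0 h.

2.03

The intermediate concentration in a first-order A→B→C sequence is C_D = k₁C_{A0}(e^(−k₁t) − e^(−k₂t))/(k₂−k₁).
e^(−k₁t) = e^(−0.130×13.0) = e^(−1.690) = 0.1845; e^(−k₂t) = e^(−0.6578) = 0.5180.
C_D = 0.130×1.68/(0.0506−0.130) × (0.1845−0.5180) = (-2.751)×(-0.3335) = 0.9173 kmol/m³.
C_A = C_{A0}e^(−k₁t) = 0.3100 kmol/m³, so C_U = C_{A0}−C_A−C_D = 0.4528 kmol/m³; C_D/C_U = 2.03.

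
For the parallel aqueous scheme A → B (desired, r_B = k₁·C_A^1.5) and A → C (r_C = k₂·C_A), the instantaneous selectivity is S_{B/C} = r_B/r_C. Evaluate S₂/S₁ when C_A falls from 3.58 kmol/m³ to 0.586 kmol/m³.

0.405

S_{B/C} = (k₁/k₂)·C_A^0.5, so S₂/S₁ = (C_{A,2}/C_{A,1})^0.5.
= (0.586/3.58)^0.5 = (0.1637)^0.5 = 0.405.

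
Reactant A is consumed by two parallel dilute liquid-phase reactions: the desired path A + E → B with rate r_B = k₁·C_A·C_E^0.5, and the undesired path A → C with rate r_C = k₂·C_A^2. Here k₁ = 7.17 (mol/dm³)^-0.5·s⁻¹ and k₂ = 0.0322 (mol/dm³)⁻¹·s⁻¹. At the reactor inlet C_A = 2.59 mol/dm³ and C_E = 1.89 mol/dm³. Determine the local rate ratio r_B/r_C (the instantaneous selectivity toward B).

S_{B/C} = r_B/r_C = (k₁·C_A·C_E^0.5)/(k₂·C_A^2) = (k₁/k₂)·C_A⁻¹·C_E^0.5.
= (7.17×2.590×1.890^0.5) / (0.0322×2.590^2) = 25.53/0.2160 = 118.
The undesired path is higher order in A, so low C_A (CSTR or dilute feed) favours B.

118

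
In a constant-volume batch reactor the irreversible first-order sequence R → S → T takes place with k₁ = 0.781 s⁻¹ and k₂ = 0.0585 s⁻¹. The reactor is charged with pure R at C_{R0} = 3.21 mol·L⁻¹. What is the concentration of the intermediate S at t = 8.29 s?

2.13 mol·L⁻¹

For first-order series with pure R initially, C_S(t) = k₁C_{R0}/(k₂−k₁)·(e^(−k₁t) − e^(−k₂t)).
e^(−k₁t) = e^(−0.781×8.29) = e^(−6.474) = 0.001542; e^(−k₂t) = e^(−0.4850) = 0.6157.
C_S = 0.781×3.21/(0.0585−0.781) × (0.001542−0.6157) = (-3.470)×(-0.6142) = 2.131 mol·L⁻¹.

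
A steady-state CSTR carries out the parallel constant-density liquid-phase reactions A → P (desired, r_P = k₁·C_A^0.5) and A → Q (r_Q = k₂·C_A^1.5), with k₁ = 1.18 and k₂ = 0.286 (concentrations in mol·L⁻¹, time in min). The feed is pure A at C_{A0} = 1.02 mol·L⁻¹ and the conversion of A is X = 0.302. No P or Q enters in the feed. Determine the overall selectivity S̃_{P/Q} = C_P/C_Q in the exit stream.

5.80

Exit C_A = C_{A0}(1−X) = 1.02×0.698 = 0.7120 mol·L⁻¹.
A CSTR operates uniformly at the exit composition, giving r_P = 0.9957 and r_Q = 0.1718 (each k·C_A^n at C_A = 0.7120).
Overall selectivity = C_P/C_Q = r_Pτ/(r_Qτ) = r_P/r_Q = 5.80.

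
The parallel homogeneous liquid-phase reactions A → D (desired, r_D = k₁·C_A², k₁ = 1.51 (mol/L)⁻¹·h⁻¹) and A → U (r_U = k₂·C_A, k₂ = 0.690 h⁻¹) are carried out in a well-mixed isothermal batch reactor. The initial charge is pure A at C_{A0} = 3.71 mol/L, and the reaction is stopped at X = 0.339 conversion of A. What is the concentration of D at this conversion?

1.09 mol/L

C_A = C_{A0}(1−X) = 2.452 mol/L.
Along a PFR/batch, dC_U/dC_A = −r_U/(r_D+r_U) = −k₂/(k₂+k₁·C_A).
Integrating from C_{A0} to C_A: C_U = (0.690/1.51)·ln[(0.690+1.51·3.71)/(0.690+1.51·2.45)] = 0.4570·ln(6.292/4.393) = 0.1642 mol/L.
Then C_D = (C_{A0}−C_A) − C_U = 1.258 − 0.1642 = 1.094 mol/L.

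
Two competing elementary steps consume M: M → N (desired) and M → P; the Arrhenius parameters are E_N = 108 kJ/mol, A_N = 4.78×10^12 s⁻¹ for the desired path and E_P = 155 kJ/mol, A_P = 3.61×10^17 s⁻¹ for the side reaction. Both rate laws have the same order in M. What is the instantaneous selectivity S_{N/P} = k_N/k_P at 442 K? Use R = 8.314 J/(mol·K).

k_N/k_P = (A_N/A_P)·exp[−(E_N−E_P)/(RT)] = (A_N/A_P)·exp[(E_P−E_N)/(RT)].
(E_P−E_N)/(RT) = (155−108)×10³/(8.314×442) = 47000/3675 = 12.79.
k_N/k_P = (4.78×10^12/3.61×10^17)·exp(12.79) = 1.324×10^-5 × 3.586×10^5 = 4.75.
Since E_N < E_P, lowering the temperature improves selectivity toward N.

4.75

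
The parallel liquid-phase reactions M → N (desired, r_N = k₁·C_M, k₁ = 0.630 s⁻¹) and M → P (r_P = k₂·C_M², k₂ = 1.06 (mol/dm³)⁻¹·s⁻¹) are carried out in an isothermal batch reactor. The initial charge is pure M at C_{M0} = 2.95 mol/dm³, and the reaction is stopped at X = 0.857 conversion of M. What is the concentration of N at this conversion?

C_M = C_{M0}(1−X) = 0.4219 mol/dm³.
Along a PFR/batch, dC_N/dC_M = −r_N/(r_N+r_P) = −k₁/(k₁+k₂·C_M).
Integrating from C_{M0} to C_M: C_N = (0.630/1.06)·ln[(0.630+1.06·2.95)/(0.630+1.06·0.422)] = 0.5943·ln(3.757/1.077) = 0.7425 mol/dm³.

0.743 mol/dm³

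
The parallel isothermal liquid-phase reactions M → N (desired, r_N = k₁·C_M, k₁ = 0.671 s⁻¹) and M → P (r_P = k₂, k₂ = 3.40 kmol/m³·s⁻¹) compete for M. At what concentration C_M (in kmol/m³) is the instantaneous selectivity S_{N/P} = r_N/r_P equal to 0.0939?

0.476 kmol/m³

S_{N/P} = (k₁/k₂)·C_M ⇒ C_M = S·k₂/k₁.
= 0.0939×3.40/0.671 = 0.476 kmol/m³.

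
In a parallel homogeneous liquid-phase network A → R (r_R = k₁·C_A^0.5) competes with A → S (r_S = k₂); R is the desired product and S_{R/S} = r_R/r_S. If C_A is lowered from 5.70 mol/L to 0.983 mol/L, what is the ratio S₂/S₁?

S_{R/S} = (k₁/k₂)·C_A^0.5, so S₂/S₁ = (C_{A,2}/C_{A,1})^0.5.
= (0.983/5.70)^0.5 = (0.1725)^0.5 = 0.415.
Selectivity toward R falls as C_A falls — high-concentration operation is favoured.

0.415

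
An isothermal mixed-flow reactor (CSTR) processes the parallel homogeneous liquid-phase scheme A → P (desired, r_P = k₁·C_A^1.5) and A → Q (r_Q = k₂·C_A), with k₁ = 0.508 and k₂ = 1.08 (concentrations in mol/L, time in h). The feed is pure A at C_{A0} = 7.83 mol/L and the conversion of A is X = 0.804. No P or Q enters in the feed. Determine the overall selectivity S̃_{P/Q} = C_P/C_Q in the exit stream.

0.583

Exit C_A = C_{A0}(1−X) = 7.83×0.196 = 1.535 mol/L.
In a CSTR the entire volume is at exit conditions, so r_P = 0.508×1.535^1.5 = 0.9658 and r_Q = 1.08×1.535 = 1.657.
Overall selectivity = C_P/C_Q = r_Pτ/(r_Qτ) = r_P/r_Q = 0.583.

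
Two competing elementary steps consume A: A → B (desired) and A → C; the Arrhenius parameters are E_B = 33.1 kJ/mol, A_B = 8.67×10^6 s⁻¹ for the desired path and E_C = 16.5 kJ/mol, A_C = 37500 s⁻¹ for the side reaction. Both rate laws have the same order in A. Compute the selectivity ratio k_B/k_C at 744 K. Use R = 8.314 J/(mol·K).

15.8

With equal orders, S_{B/C} = k_B/k_C = (A_B/A_C)·exp[(E_C−E_B)/(RT)].
(E_C−E_B)/(RT) = (16.5−33.1)×10³/(8.314×744) = -16600/6186 = -2.684.
k_B/k_C = (8.67×10^6/37500)·exp(-2.684) = 231.2 × 0.06831 = 15.8.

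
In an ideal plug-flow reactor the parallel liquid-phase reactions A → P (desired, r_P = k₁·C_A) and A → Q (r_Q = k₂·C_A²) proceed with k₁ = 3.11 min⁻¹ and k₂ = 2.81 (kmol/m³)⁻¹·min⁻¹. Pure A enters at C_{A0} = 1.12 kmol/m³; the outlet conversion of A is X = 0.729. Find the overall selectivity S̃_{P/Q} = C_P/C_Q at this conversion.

C_A = C_{A0}(1−X) = 0.3035 kmol/m³.
Along a PFR/batch, dC_P/dC_A = −r_P/(r_P+r_Q) = −k₁/(k₁+k₂·C_A).
Integrating from C_{A0} to C_A: C_P = (3.11/2.81)·ln[(3.11+2.81·1.12)/(3.11+2.81·0.304)] = 1.107·ln(6.257/3.963) = 0.5055 kmol/m³.
C_Q = (C_{A0}−C_A)−C_P = 0.3110 kmol/m³; S̃_{P/Q} = 0.5055/0.3110 = 1.63.

1.63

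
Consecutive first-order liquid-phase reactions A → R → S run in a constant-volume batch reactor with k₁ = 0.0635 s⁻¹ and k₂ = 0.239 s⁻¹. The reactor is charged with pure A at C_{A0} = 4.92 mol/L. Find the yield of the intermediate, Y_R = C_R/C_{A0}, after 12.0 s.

0.148

For first-order series with pure A initially, C_R(t) = k₁C_{A0}/(k₂−k₁)·(e^(−k₁t) − e^(−k₂t)).
e^(−k₁t) = e^(−0.0635×12.0) = e^(−0.7620) = 0.4667; e^(−k₂t) = e^(−2.868) = 0.05681.
C_R = 0.0635×4.92/(0.239−0.0635) × (0.4667−0.05681) = 1.780×0.4099 = 0.7297 mol/L.
Y_R = C_R/C_{A0} = 0.7297/4.92 = 0.148.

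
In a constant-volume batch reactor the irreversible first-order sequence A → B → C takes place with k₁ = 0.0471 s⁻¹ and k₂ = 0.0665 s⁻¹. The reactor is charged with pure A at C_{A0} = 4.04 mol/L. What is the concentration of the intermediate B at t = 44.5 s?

0.697 mol/L

The intermediate concentration in a first-order A→B→C sequence is C_B = k₁C_{A0}(e^(−k₁t) − e^(−k₂t))/(k₂−k₁).
e^(−k₁t) = e^(−0.0471×44.5) = e^(−2.096) = 0.1230; e^(−k₂t) = e^(−2.959) = 0.05186.
C_B = 0.0471×4.04/(0.0665−0.0471) × (0.1230−0.05186) = 9.808×0.07110 = 0.6973 mol/L.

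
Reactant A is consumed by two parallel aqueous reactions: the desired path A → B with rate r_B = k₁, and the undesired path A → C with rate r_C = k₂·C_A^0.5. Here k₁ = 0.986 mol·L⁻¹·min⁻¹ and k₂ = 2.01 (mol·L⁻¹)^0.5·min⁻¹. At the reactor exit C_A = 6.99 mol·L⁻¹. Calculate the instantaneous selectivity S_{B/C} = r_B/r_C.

S_{B/C} = r_B/r_C = (k₁)/(k₂·C_A^0.5) = (k₁/k₂)·C_A^-0.5.
= (0.986) / (2.01×6.990^0.5) = 0.9860/5.314 = 0.186.

0.186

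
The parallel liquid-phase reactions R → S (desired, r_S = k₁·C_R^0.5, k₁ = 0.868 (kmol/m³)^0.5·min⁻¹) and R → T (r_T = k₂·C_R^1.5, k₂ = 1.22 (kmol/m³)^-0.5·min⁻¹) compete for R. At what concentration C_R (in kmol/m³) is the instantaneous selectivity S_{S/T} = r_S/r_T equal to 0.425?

1.67 kmol/m³

S_{S/T} = (k₁/k₂)·C_R⁻¹ ⇒ C_R = (S·k₂/k₁)^(-1).
= (0.425×1.22/0.868)^(-1) = (0.5974)^(-1) = 1.67 kmol/m³.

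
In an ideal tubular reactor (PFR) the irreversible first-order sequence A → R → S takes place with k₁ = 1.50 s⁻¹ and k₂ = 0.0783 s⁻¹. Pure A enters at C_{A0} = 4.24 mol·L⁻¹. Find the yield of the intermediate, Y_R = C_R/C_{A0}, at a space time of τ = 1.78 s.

Solving the coupled first-order balances gives C_R(τ) = [k₁/(k₂−k₁)]·C_{A0}·(e^(−k₁τ) − e^(−k₂τ)).
e^(−k₁τ) = e^(−1.50×1.78) = e^(−2.670) = 0.06925; e^(−k₂τ) = e^(−0.1394) = 0.8699.
C_R = 1.50×4.24/(0.0783−1.50) × (0.06925−0.8699) = (-4.474)×(-0.8007) = 3.582 mol·L⁻¹.
Y_R = C_R/C_{A0} = 3.582/4.24 = 0.845.

0.845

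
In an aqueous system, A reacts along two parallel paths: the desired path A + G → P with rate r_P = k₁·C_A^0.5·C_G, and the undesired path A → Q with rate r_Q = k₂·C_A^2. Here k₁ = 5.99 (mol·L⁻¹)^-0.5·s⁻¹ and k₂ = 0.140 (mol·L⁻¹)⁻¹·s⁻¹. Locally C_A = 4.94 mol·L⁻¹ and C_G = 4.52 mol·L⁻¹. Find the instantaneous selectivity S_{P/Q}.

S_{P/Q} = r_P/r_Q = (k₁·C_A^0.5·C_G)/(k₂·C_A^2) = (k₁/k₂)·C_A^-1.5·C_G.
= (5.99×4.940^0.5×4.520) / (0.140×4.940^2) = 60.18/3.417 = 17.6.
The undesired path is higher order in A, so low C_A (CSTR or dilute feed) favours P.

17.6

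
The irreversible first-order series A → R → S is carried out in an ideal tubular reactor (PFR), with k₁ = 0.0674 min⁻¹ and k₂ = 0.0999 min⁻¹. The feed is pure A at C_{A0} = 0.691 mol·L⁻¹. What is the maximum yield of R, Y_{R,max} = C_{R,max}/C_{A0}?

0.298

Evaluating C_R at τ_opt = ln(k₂/k₁)/(k₂−k₁) gives C_{R,max}/C_{A0} = (k₁/k₂)^[k₂/(k₂−k₁)].
= (0.0674/0.0999)^(0.0999/(0.0999−0.0674)) = (0.6747)^(3.074) = 0.2983.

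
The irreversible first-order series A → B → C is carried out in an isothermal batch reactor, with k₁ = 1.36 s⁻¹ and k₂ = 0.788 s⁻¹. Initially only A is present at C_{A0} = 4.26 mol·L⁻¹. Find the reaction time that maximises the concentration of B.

0.954 s

For first-order series the maximum of C_B occurs at t_opt = ln(k₂/k₁)/(k₂−k₁).
= ln(0.788/1.36)/(0.788−1.36) = ln(0.5794)/-0.5720 = -0.5457/-0.5720 = 0.954 s.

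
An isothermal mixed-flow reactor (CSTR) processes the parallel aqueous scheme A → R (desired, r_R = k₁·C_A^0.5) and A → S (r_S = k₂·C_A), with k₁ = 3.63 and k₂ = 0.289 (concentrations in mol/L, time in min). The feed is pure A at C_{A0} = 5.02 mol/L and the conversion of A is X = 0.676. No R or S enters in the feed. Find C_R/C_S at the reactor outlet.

9.85

Exit C_A = C_{A0}(1−X) = 5.02×0.324 = 1.626 mol/L.
Rates in a CSTR are evaluated at the outlet concentration: r_R = 3.63×1.626^0.5 = 4.629, r_S = 0.289×1.626 = 0.4701.
Overall selectivity = C_R/C_S = r_Rτ/(r_Sτ) = r_R/r_S = 9.85.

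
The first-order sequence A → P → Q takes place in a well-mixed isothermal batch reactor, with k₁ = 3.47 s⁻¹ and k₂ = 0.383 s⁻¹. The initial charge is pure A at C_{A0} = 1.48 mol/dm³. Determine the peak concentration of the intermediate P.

At the optimum, C_{P,max}/C_{A0} = (k₁/k₂)^[k₂/(k₂−k₁)].
= (3.47/0.383)^(0.383/(0.383−3.47)) = (9.060)^(-0.1241) = 0.7608.
C_{P,max} = 0.7608×1.48 = 1.13 mol/dm³.

1.13 mol/dm³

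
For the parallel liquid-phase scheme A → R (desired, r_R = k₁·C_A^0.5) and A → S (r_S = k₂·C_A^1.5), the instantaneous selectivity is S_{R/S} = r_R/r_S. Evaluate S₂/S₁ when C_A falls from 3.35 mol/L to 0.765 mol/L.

S_{R/S} = (k₁/k₂)·C_A⁻¹, so S₂/S₁ = (C_{A,2}/C_{A,1})⁻¹.
= 3.35/0.765 = 4.38.

4.38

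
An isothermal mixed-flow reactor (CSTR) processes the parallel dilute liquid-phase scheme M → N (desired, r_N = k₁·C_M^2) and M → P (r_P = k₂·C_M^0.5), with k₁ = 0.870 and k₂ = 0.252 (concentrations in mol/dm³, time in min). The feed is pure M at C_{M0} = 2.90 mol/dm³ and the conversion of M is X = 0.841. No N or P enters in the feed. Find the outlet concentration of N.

Exit C_M = C_{M0}(1−X) = 2.90×0.159 = 0.4611 mol/dm³.
Rates in a CSTR are evaluated at the outlet concentration: r_N = 0.870×0.4611^2 = 0.1850, r_P = 0.252×0.4611^0.5 = 0.1711.
Fraction of consumed M going to N: r_N/(r_N+r_P) = 0.5195.
C_N = 0.5195·C_{M0}·X = 0.5195×2.90×0.841 = 1.27 mol/dm³.

1.27 mol/dm³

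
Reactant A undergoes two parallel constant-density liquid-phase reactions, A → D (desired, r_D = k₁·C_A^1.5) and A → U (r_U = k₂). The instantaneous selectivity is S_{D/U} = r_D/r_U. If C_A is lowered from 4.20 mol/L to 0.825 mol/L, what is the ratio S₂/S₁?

0.0871

S_{D/U} = (k₁/k₂)·C_A^1.5, so S₂/S₁ = (C_{A,2}/C_{A,1})^1.5.
= (0.825/4.20)^1.5 = (0.1964)^1.5 = 0.0871.
Selectivity toward D falls as C_A falls — high-concentration operation is favoured.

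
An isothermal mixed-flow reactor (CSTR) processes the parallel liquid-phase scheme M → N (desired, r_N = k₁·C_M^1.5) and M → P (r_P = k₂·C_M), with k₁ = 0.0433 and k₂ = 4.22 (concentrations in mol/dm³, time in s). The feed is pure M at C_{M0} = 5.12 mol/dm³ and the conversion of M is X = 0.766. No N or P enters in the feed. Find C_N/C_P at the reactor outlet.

0.0112

Exit C_M = C_{M0}(1−X) = 5.12×0.234 = 1.198 mol/dm³.
A CSTR operates uniformly at the exit composition, giving r_N = 0.05678 and r_P = 5.056 (each k·C_M^n at C_M = 1.198).
Overall selectivity = C_N/C_P = r_Nτ/(r_Pτ) = r_N/r_P = 0.0112.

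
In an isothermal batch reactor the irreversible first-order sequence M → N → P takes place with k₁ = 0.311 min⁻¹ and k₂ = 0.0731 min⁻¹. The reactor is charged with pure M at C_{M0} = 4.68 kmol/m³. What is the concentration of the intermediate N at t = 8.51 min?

For first-order series with pure M initially, C_N(t) = k₁C_{M0}/(k₂−k₁)·(e^(−k₁t) − e^(−k₂t)).
e^(−k₁t) = e^(−0.311×8.51) = e^(−2.647) = 0.07089; e^(−k₂t) = e^(−0.6221) = 0.5368.
C_N = 0.311×4.68/(0.0731−0.311) × (0.07089−0.5368) = (-6.118)×(-0.4659) = 2.851 kmol/m³.

2.85 kmol/m³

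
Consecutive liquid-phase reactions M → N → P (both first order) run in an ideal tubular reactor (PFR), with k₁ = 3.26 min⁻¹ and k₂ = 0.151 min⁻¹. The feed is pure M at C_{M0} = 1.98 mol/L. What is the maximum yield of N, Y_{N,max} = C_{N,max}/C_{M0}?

0.861

For a first-order series the maximum intermediate yield is C_{N,max}/C_{M0} = (k₁/k₂)^[k₂/(k₂−k₁)].
= (3.26/0.151)^(0.151/(0.151−3.26)) = (21.59)^(-0.04857) = 0.8614.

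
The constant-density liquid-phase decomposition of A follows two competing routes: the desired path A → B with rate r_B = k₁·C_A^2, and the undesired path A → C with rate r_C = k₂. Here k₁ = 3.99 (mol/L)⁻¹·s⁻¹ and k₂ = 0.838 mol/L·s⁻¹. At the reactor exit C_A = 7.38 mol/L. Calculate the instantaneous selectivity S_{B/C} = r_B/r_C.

S_{B/C} = r_B/r_C = (k₁·C_A^2)/(k₂) = (k₁/k₂)·C_A^2.
= (3.99×7.380^2) / (0.838) = 217.3/0.8380 = 259.
Since the desired path is higher order in A, keeping C_A high (PFR or concentrated feed) favours B.

259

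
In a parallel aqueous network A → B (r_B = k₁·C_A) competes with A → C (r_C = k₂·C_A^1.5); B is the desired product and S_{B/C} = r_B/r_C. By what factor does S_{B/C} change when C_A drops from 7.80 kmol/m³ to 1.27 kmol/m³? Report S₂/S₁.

S_{B/C} = (k₁/k₂)·C_A^-0.5, so S₂/S₁ = (C_{A,2}/C_{A,1})^-0.5.
= (1.27/7.80)^(-0.5) = (0.1628)^(-0.5) = 2.48.

2.48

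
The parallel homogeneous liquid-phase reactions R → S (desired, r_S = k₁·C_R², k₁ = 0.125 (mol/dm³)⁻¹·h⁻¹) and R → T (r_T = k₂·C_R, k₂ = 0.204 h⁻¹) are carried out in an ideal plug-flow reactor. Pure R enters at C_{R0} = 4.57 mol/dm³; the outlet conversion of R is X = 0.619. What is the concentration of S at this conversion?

C_R = C_{R0}(1−X) = 1.741 mol/dm³.
Along a PFR/batch, dC_T/dC_R = −r_T/(r_S+r_T) = −k₂/(k₂+k₁·C_R).
Integrating from C_{R0} to C_R: C_T = (0.204/0.125)·ln[(0.204+0.125·4.57)/(0.204+0.125·1.74)] = 1.632·ln(0.7752/0.4216) = 0.9939 mol/dm³.
Then C_S = (C_{R0}−C_R) − C_T = 2.829 − 0.9939 = 1.835 mol/dm³.

1.83 mol/dm³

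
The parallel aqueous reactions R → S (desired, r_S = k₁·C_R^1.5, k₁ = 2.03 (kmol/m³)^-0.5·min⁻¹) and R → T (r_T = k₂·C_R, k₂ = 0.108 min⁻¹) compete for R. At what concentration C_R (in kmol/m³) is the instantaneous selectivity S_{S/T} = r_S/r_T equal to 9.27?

0.243 kmol/m³

S_{S/T} = (k₁/k₂)·C_R^0.5 ⇒ C_R = (S·k₂/k₁)^(2).
= (9.27×0.108/2.03)^(2) = (0.4932)^(2) = 0.243 kmol/m³.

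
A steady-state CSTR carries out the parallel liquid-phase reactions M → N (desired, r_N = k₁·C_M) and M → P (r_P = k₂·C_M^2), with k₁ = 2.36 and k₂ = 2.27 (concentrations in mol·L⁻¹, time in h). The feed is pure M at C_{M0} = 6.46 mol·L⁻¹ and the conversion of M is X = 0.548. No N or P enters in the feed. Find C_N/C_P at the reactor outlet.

Exit C_M = C_{M0}(1−X) = 6.46×0.452 = 2.920 mol·L⁻¹.
Rates in a CSTR are evaluated at the outlet concentration: r_N = 2.36×2.920 = 6.891, r_P = 2.27×2.920^2 = 19.35.
Overall selectivity = C_N/C_P = r_Nτ/(r_Pτ) = r_N/r_P = 0.356.

0.356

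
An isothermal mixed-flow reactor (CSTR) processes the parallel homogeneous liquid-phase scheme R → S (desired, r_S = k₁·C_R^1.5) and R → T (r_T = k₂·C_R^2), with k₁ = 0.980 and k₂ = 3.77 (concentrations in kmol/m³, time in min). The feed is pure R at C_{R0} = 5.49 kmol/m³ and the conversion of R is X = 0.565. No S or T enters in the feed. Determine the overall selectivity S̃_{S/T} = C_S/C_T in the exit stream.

0.168

Exit C_R = C_{R0}(1−X) = 5.49×0.435 = 2.388 kmol/m³.
In a CSTR the entire volume is at exit conditions, so r_S = 0.980×2.388^1.5 = 3.617 and r_T = 3.77×2.388^2 = 21.50.
Overall selectivity = C_S/C_T = r_Sτ/(r_Tτ) = r_S/r_T = 0.168.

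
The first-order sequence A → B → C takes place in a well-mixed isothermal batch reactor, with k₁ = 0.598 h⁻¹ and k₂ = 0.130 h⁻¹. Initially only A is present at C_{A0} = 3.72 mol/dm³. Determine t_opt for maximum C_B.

3.26 h

Setting dC_B/dt = 0 gives t_opt = ln(k₂/k₁)/(k₂−k₁).
= ln(0.130/0.598)/(0.130−0.598) = ln(0.2174)/-0.4680 = -1.526/-0.4680 = 3.26 h.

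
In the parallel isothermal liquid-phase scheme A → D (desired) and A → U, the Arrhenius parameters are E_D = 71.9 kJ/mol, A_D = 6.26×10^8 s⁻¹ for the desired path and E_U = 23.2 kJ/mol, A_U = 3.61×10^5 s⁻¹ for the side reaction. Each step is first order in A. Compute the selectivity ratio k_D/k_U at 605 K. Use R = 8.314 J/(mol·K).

0.108

k_D/k_U = (A_D/A_U)·exp[−(E_D−E_U)/(RT)] = (A_D/A_U)·exp[(E_U−E_D)/(RT)].
(E_U−E_D)/(RT) = (23.2−71.9)×10³/(8.314×605) = -48700/5030 = -9.682.
k_D/k_U = (6.26×10^8/3.61×10^5)·exp(-9.682) = 1734 × 6.240×10^-5 = 0.108.
Since E_D > E_U, raising the temperature improves selectivity toward D.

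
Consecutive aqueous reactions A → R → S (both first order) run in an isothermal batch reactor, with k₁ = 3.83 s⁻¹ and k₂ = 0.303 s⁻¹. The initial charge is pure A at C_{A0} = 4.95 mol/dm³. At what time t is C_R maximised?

0.719 s

For first-order series the maximum of C_R occurs at t_opt = ln(k₂/k₁)/(k₂−k₁).
= ln(0.303/3.83)/(0.303−3.83) = ln(0.07911)/-3.527 = -2.537/-3.527 = 0.719 s.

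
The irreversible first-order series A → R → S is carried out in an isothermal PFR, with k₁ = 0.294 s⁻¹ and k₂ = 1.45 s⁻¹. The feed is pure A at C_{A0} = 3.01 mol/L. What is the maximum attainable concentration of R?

For a first-order series the maximum intermediate yield is C_{R,max}/C_{A0} = (k₁/k₂)^[k₂/(k₂−k₁)].
= (0.294/1.45)^(1.45/(1.45−0.294)) = (0.2028)^(1.254) = 0.1351.
C_{R,max} = 0.1351×3.01 = 0.407 mol/L.

0.407 mol/L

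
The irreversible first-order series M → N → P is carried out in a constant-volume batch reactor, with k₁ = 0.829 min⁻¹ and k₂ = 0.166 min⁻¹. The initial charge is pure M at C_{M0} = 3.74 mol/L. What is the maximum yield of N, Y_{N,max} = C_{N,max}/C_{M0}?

At the optimum, C_{N,max}/C_{M0} = (k₁/k₂)^[k₂/(k₂−k₁)].
= (0.829/0.166)^(0.166/(0.166−0.829)) = (4.994)^(-0.2504) = 0.6685.

0.669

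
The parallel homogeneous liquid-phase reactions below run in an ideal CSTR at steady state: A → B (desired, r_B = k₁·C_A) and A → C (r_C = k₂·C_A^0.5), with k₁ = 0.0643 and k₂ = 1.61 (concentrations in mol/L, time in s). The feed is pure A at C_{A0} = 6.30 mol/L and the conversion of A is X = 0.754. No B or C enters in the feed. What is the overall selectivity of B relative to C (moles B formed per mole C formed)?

0.0497

Exit C_A = C_{A0}(1−X) = 6.30×0.246 = 1.550 mol/L.
In a CSTR the entire volume is at exit conditions, so r_B = 0.0643×1.550 = 0.09965 and r_C = 1.61×1.550^0.5 = 2.004.
Overall selectivity = C_B/C_C = r_Bτ/(r_Cτ) = r_B/r_C = 0.0497.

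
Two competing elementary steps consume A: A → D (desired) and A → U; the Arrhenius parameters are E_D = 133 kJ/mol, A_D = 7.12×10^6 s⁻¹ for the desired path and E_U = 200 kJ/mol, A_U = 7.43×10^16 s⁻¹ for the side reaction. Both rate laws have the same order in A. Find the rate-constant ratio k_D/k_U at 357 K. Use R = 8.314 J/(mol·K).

0.610

Since both paths have the same order in A, the concentration cancels and S_{D/U} = k_D/k_U = (A_D/A_U)·exp[(E_U−E_D)/(RT)].
(E_U−E_D)/(RT) = (200−133)×10³/(8.314×357) = 67000/2968 = 22.57.
k_D/k_U = (7.12×10^6/7.43×10^16)·exp(22.57) = 9.583×10^-11 × 6.361×10^9 = 0.610.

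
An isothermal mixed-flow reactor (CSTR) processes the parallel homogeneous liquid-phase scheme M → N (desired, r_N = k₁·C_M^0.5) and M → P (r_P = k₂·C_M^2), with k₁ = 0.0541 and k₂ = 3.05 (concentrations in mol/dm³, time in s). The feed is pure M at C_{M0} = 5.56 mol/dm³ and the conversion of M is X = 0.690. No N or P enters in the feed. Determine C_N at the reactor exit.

0.0298 mol/dm³

Exit C_M = C_{M0}(1−X) = 5.56×0.310 = 1.724 mol/dm³.
A CSTR operates uniformly at the exit composition, giving r_N = 0.07103 and r_P = 9.061 (each k·C_M^n at C_M = 1.724).
Fraction of consumed M going to N: r_N/(r_N+r_P) = 0.007778.
C_N = 0.007778·C_{M0}·X = 0.007778×5.56×0.690 = 0.0298 mol/dm³.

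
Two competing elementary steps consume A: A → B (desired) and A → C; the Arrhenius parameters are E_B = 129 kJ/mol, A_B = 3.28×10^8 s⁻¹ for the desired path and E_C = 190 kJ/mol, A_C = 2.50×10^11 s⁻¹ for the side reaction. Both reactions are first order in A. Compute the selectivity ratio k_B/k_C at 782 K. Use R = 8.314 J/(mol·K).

Since both paths have the same order in A, the concentration cancels and S_{B/C} = k_B/k_C = (A_B/A_C)·exp[(E_C−E_B)/(RT)].
(E_C−E_B)/(RT) = (190−129)×10³/(8.314×782) = 61000/6502 = 9.382.
k_B/k_C = (3.28×10^8/2.50×10^11)·exp(9.382) = 0.001312 × 11877 = 15.6.
Since E_B < E_C, lowering the temperature improves selectivity toward B.

15.6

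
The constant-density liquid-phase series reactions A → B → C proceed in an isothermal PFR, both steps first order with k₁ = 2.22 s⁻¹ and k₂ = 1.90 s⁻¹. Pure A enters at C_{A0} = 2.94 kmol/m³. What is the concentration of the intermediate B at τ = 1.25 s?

The intermediate concentration in a first-order A→B→C sequence is C_B = k₁C_{A0}(e^(−k₁τ) − e^(−k₂τ))/(k₂−k₁).
e^(−k₁τ) = e^(−2.22×1.25) = e^(−2.775) = 0.06235; e^(−k₂τ) = e^(−2.375) = 0.09301.
C_B = 2.22×2.94/(1.90−2.22) × (0.06235−0.09301) = (-20.40)×(-0.03067) = 0.6255 kmol/m³.

0.625 kmol/m³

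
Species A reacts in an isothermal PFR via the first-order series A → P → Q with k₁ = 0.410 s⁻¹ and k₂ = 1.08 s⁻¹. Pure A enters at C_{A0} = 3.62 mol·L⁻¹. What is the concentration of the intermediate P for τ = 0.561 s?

0.551 mol·L⁻¹

For first-order series with pure A initially, C_P(τ) = k₁C_{A0}/(k₂−k₁)·(e^(−k₁τ) − e^(−k₂τ)).
e^(−k₁τ) = e^(−0.410×0.561) = e^(−0.2300) = 0.7945; e^(−k₂τ) = e^(−0.6059) = 0.5456.
C_P = 0.410×3.62/(1.08−0.410) × (0.7945−0.5456) = 2.215×0.2489 = 0.5514 mol·L⁻¹.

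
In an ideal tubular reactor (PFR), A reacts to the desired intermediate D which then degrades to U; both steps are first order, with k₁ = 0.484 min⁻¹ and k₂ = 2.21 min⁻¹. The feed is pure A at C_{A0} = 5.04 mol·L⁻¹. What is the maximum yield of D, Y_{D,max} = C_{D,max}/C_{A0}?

Evaluating C_D at τ_opt = ln(k₂/k₁)/(k₂−k₁) gives C_{D,max}/C_{A0} = (k₁/k₂)^[k₂/(k₂−k₁)].
= (0.484/2.21)^(2.21/(2.21−0.484)) = (0.2190)^(1.280) = 0.1431.

0.143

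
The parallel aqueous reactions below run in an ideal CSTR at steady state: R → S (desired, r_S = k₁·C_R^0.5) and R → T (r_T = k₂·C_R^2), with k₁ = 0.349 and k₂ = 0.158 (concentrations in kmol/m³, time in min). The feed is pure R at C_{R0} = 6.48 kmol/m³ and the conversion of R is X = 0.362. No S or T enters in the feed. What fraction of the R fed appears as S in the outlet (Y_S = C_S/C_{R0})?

0.0753

Exit C_R = C_{R0}(1−X) = 6.48×0.638 = 4.134 kmol/m³.
Rates in a CSTR are evaluated at the outlet concentration: r_S = 0.349×4.134^0.5 = 0.7096, r_T = 0.158×4.134^2 = 2.701.
Fraction of consumed R going to S: r_S/(r_S+r_T) = 0.2081.
C_S = 0.2081·C_{R0}·X = 0.2081×6.48×0.362 = 0.488 kmol/m³; Y_S = C_S/C_{R0} = 0.0753.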